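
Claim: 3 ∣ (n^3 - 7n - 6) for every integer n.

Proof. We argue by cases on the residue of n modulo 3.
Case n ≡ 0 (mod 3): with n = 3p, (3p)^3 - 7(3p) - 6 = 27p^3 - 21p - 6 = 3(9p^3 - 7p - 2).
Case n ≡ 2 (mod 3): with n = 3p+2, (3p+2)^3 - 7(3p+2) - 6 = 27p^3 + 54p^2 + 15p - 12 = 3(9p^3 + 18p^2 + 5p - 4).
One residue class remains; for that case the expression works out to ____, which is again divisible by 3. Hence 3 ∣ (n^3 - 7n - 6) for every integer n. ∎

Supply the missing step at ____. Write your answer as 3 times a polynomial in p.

3(9p^3 + 9p^2 - 4p - 4)

The residues treated are {0, 2}, so the missing case is n ≡ 1 (mod 3); write n = 3p+1.
Then (3p+1)^3 - 7(3p+1) - 6 = 27p^3 + 27p^2 - 12p - 12 = 3(9p^3 + 9p^2 - 4p - 4).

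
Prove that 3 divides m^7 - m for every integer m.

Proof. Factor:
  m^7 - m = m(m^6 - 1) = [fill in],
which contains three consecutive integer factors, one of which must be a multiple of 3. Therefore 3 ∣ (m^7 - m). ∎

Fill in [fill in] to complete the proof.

(m - 1)m(m + 1)(m^4 + m^2 + 1)

m^6 - 1 = (m^2 - 1)(m^4 + m^2 + 1), and m^2 - 1 = (m-1)(m+1).
So m(m^6 - 1) = (m - 1)m(m + 1)(m^4 + m^2 + 1).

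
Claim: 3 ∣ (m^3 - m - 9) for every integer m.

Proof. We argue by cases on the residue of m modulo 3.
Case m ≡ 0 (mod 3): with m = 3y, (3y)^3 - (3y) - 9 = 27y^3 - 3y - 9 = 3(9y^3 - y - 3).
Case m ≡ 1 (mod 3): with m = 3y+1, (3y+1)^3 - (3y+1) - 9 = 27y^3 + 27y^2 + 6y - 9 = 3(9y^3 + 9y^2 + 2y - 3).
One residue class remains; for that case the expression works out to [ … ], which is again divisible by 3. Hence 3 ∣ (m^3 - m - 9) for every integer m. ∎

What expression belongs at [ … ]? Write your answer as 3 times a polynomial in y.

Only m ≡ 2 (mod 3) is unaccounted for. Put m = 3y+2:
(3y+2)^3 - (3y+2) - 9 expands to 27y^3 + 54y^2 + 33y - 3,
and factoring out 3 leaves 3(9y^3 + 18y^2 + 11y - 1).

3(9y^3 + 18y^2 + 11y - 1)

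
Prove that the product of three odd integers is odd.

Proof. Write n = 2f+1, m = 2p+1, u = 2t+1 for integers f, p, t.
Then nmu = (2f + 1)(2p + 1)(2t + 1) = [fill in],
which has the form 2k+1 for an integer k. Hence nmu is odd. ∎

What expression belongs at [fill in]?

2(4fpt + 2fp + 2ft + f + 2pt + p + t) + 1

Expanding: (2f + 1)(2p + 1)(2t + 1) = 8fpt + 4fp + 4ft + 2f + 4pt + 2p + 2t + 1.
Every term except the constant is even, so this is 2(4fpt + 2fp + 2ft + f + 2pt + p + t) + 1,
and 4fpt + 2fp + 2ft + f + 2pt + p + t ∈ ℤ gives the required form.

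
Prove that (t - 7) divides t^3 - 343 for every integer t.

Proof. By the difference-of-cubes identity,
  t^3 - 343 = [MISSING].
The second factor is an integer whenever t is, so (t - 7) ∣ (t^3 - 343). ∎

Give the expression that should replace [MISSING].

Polynomial division of t^3 - 343 by t - 7 leaves remainder 0 and quotient t^2 + 7t + 49.
Hence t^3 - 343 = (t - 7)(t^2 + 7t + 49).

(t - 7)(t^2 + 7t + 49)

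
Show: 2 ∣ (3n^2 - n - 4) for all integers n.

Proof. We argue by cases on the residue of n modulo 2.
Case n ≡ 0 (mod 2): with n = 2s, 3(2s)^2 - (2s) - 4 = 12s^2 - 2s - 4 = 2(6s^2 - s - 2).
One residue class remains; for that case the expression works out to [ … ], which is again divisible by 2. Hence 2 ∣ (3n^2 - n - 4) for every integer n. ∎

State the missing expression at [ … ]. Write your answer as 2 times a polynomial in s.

The residues treated are {0}, so the missing case is n ≡ 1 (mod 2); write n = 2s+1.
Then 3(2s+1)^2 - (2s+1) - 4 = 12s^2 + 10s - 2 = 2(6s^2 + 5s - 1).

2(6s^2 + 5s - 1)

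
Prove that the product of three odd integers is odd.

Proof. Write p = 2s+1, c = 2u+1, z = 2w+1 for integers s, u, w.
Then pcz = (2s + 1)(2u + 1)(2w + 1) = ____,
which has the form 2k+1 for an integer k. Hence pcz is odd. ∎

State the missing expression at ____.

(2s + 1)(2u + 1)(2w + 1) = 8suw + 4su + 4sw + 2s + 4uw + 2u + 2w + 1
= 2(4suw + 2su + 2sw + s + 2uw + u + w) + 1.
Since 4suw + 2su + 2sw + s + 2uw + u + w is an integer, the product is of the form 2k+1 for an integer k.

2(4suw + 2su + 2sw + s + 2uw + u + w) + 1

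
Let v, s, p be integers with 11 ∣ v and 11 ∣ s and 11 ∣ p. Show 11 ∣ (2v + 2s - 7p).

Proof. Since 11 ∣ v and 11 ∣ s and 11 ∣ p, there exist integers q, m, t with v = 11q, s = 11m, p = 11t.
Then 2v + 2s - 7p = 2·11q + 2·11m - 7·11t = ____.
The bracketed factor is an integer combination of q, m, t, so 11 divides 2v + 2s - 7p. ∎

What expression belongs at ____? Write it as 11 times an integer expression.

11(2m + 2q - 7t)

Each term has a factor of 11: 2·11q + 2·11m - 7·11t = 11·(2m + 2q - 7t).
Since 2m + 2q - 7t is an integer, 11 ∣ (2v + 2s - 7p).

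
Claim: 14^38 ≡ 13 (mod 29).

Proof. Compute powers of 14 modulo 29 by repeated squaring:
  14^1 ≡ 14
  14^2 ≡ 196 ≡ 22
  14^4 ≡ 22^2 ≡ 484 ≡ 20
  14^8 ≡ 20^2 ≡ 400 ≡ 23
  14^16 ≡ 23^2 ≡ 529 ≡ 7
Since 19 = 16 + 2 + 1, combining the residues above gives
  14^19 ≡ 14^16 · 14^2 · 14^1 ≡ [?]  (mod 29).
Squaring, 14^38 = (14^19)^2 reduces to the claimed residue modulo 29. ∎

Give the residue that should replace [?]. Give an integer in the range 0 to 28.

Multiply the listed residues: 7 · 22 · 14 = 154 → 2156.
Reducing modulo 29: 2156 = 74·29 + 10, so 14^19 ≡ 10.

10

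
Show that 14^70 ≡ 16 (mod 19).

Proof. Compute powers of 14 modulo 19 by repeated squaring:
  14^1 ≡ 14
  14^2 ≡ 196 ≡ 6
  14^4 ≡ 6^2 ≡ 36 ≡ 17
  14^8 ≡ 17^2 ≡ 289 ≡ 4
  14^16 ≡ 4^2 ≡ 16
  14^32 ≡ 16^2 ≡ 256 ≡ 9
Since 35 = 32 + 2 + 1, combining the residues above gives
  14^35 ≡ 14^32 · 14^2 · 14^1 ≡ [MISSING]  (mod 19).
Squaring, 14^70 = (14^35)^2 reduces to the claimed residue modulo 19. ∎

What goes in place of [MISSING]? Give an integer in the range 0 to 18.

15

14^32 · 14^2 · 14^1 ≡ 9 · 6 · 14 = 756.
756 mod 19 = 15, so 14^35 ≡ 15 (mod 19).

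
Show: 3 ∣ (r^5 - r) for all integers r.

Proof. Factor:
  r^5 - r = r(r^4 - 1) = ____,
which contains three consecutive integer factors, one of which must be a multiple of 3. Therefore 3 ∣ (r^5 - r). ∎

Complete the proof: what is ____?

r^4 - 1 = (r^2 - 1)(r^2 + 1), and r^2 - 1 = (r-1)(r+1).
So r(r^4 - 1) = (r - 1)r(r + 1)(r^2 + 1).

(r - 1)r(r + 1)(r^2 + 1)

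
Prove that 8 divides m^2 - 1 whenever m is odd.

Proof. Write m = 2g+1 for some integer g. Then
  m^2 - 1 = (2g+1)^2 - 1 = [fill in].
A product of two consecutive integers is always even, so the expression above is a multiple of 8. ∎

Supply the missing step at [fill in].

4g(g + 1)

(2g+1)^2 - 1 = 4g^2 + 4g + 1 - 1 = 4g^2 + 4g = 4g(g+1).
Since g and g+1 are consecutive, g(g+1) is even, and 4·(even) is a multiple of 8.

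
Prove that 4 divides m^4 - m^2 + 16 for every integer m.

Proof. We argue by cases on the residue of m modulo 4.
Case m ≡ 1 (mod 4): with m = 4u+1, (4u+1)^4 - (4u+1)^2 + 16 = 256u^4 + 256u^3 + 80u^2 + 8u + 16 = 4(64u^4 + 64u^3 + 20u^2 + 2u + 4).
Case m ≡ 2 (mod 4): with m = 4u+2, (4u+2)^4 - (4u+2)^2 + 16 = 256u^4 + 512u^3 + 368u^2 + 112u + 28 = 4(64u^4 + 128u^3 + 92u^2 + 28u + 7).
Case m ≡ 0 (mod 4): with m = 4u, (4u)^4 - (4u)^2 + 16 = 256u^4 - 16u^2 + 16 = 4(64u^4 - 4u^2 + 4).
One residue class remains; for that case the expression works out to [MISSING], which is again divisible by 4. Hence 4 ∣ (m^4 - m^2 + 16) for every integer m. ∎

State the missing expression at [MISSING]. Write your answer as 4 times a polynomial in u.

The residues treated are {1, 2, 0}, so the missing case is m ≡ 3 (mod 4); write m = 4u+3.
Then (4u+3)^4 - (4u+3)^2 + 16 = 256u^4 + 768u^3 + 848u^2 + 408u + 88 = 4(64u^4 + 192u^3 + 212u^2 + 102u + 22).

4(64u^4 + 192u^3 + 212u^2 + 102u + 22)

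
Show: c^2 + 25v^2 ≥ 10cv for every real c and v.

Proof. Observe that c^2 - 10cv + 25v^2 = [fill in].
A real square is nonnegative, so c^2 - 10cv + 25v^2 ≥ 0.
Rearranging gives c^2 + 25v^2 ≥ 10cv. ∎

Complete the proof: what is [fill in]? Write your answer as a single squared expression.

c^2 - 10cv + 25v^2 is a perfect-square trinomial: the outer terms are (c)^2 and (5v)^2, and the cross term is -2·c·5v.
So c^2 - 10cv + 25v^2 = (c - 5v)^2 ≥ 0.

(c - 5v)^2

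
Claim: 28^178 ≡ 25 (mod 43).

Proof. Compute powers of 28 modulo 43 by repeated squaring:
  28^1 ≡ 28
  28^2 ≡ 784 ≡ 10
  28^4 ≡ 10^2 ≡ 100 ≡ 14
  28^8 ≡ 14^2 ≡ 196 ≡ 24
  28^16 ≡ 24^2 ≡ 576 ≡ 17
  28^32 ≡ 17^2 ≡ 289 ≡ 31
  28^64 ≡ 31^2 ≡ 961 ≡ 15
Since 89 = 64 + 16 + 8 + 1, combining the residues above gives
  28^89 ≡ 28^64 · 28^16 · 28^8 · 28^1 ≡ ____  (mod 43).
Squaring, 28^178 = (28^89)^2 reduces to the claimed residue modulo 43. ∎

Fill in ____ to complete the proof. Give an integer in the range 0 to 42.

28^64 · 28^16 · 28^8 · 28^1 ≡ 15 · 17 · 24 · 28 = 171360.
171360 mod 43 = 5, so 28^89 ≡ 5 (mod 43).

5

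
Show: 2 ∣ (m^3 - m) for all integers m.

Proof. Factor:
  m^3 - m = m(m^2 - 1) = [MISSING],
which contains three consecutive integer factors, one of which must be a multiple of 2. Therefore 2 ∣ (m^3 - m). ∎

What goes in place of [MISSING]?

m(m^2 - 1) = m(m - 1)(m + 1) = (m - 1)m(m + 1).
These three factors are consecutive integers, so their product is divisible by 2.

(m - 1)m(m + 1)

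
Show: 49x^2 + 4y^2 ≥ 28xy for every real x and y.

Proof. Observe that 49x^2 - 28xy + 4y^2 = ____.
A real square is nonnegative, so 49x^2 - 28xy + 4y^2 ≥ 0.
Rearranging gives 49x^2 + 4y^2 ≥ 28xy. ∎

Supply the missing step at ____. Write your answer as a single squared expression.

49x^2 - 28xy + 4y^2 is a perfect-square trinomial: the outer terms are (7x)^2 and (2y)^2, and the cross term is -2·7x·2y.
So 49x^2 - 28xy + 4y^2 = (7x - 2y)^2 ≥ 0.

(7x - 2y)^2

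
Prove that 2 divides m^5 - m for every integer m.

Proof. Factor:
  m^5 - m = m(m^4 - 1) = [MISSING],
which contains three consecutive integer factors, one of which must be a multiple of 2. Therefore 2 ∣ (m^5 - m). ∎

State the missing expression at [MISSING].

(m - 1)m(m + 1)(m^2 + 1)

m^4 - 1 = (m^2 - 1)(m^2 + 1), and m^2 - 1 = (m-1)(m+1).
So m(m^4 - 1) = (m - 1)m(m + 1)(m^2 + 1).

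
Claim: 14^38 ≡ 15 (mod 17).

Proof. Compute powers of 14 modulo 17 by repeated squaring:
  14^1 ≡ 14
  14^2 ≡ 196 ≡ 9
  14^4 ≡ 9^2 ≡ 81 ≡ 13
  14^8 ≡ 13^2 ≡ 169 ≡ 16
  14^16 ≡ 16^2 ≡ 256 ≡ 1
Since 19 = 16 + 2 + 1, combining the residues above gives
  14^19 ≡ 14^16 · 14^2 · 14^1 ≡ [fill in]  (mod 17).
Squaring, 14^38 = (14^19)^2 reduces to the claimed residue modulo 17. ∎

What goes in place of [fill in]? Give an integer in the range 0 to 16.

Multiply the listed residues: 1 · 9 · 14 = 9 → 126.
Reducing modulo 17: 126 = 7·17 + 7, so 14^19 ≡ 7.

7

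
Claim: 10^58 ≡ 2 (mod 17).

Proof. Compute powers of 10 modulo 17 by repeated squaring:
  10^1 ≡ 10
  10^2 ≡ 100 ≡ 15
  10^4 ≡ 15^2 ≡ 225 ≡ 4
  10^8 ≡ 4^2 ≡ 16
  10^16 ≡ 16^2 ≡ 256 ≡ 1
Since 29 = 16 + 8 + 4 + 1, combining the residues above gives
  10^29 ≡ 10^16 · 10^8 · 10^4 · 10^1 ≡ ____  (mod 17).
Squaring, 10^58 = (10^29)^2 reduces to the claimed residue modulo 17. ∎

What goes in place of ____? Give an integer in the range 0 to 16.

10^16 · 10^8 · 10^4 · 10^1 ≡ 1 · 16 · 4 · 10 = 640.
640 mod 17 = 11, so 10^29 ≡ 11 (mod 17).

11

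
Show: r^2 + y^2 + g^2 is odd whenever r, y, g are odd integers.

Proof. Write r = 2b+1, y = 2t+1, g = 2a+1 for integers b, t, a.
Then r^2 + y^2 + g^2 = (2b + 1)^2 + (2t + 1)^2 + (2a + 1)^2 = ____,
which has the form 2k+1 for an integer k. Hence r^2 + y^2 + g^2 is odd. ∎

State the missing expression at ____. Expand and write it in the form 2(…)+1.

(2b + 1)^2 + (2t + 1)^2 + (2a + 1)^2 = 4a^2 + 4a + 4b^2 + 4b + 4t^2 + 4t + 3
= 2(2a^2 + 2a + 2b^2 + 2b + 2t^2 + 2t + 1) + 1.
Since 2a^2 + 2a + 2b^2 + 2b + 2t^2 + 2t + 1 is an integer, the sum of squares is of the form 2k+1 for an integer k.

2(2a^2 + 2a + 2b^2 + 2b + 2t^2 + 2t + 1) + 1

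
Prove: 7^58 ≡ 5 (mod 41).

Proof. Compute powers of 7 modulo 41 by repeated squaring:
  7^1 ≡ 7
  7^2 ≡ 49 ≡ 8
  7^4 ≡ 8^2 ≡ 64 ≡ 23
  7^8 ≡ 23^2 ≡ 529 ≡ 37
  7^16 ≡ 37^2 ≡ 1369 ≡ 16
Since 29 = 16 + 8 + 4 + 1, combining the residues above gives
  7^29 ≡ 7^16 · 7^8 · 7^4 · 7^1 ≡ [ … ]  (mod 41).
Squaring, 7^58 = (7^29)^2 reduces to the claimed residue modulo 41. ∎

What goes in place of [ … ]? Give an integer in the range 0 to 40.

Multiply the listed residues: 16 · 37 · 23 · 7 = 592 → 13616 → 95312.
Reducing modulo 41: 95312 = 2324·41 + 28, so 7^29 ≡ 28.

28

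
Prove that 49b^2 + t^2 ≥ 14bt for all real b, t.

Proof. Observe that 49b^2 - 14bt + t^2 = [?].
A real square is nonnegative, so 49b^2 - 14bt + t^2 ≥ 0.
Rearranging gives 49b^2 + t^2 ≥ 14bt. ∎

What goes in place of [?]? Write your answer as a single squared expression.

The leading and trailing coefficients are 7^2 and 1^2, and 14 = 2·7·1, so the trinomial is (7b - t)^2.
Hence 49b^2 - 14bt + t^2 ≥ 0.

(7b - t)^2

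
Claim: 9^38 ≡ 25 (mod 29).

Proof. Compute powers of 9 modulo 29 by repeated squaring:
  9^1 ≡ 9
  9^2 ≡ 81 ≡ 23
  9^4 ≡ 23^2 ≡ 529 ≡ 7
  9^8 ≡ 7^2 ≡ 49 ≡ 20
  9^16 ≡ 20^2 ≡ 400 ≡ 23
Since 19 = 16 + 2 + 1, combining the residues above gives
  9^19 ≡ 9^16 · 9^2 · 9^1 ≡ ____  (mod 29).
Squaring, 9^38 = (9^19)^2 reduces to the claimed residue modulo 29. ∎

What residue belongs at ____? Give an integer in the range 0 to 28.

5

9^16 · 9^2 · 9^1 ≡ 23 · 23 · 9 = 4761.
4761 mod 29 = 5, so 9^19 ≡ 5 (mod 29).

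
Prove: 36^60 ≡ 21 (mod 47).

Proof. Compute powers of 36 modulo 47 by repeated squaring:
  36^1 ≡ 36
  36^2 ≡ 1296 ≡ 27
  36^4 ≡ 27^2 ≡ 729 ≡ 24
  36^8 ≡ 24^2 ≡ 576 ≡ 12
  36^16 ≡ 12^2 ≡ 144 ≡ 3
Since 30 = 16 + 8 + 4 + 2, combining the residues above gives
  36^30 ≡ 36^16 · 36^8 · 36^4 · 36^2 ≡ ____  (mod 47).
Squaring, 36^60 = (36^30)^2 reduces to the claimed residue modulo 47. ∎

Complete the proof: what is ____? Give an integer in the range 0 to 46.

Multiply the listed residues: 3 · 12 · 24 · 27 = 36 → 864 → 23328.
Reducing modulo 47: 23328 = 496·47 + 16, so 36^30 ≡ 16.

16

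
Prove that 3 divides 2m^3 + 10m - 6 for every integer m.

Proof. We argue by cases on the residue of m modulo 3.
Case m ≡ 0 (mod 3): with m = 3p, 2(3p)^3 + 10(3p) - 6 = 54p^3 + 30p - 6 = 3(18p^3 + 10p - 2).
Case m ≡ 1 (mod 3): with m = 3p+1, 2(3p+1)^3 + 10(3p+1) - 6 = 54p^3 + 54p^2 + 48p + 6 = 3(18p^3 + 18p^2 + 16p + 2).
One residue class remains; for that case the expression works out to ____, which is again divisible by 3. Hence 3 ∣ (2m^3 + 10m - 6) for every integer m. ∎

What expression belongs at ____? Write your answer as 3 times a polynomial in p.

3(18p^3 + 36p^2 + 34p + 10)

Only m ≡ 2 (mod 3) is unaccounted for. Put m = 3p+2:
2(3p+2)^3 + 10(3p+2) - 6 expands to 54p^3 + 108p^2 + 102p + 30,
and factoring out 3 leaves 3(18p^3 + 36p^2 + 34p + 10).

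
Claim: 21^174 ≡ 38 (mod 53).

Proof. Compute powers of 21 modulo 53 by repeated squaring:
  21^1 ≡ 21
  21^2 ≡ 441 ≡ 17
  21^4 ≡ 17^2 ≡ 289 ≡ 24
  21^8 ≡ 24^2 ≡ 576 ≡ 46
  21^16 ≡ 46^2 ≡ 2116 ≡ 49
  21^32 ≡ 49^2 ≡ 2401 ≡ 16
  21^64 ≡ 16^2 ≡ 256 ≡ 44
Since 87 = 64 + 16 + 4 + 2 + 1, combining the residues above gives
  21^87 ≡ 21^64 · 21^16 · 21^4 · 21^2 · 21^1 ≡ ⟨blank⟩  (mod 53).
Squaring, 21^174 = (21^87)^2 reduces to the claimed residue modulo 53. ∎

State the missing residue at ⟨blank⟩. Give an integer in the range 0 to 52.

41

21^64 · 21^16 · 21^4 · 21^2 · 21^1 ≡ 44 · 49 · 24 · 17 · 21 = 18472608.
18472608 mod 53 = 41, so 21^87 ≡ 41 (mod 53).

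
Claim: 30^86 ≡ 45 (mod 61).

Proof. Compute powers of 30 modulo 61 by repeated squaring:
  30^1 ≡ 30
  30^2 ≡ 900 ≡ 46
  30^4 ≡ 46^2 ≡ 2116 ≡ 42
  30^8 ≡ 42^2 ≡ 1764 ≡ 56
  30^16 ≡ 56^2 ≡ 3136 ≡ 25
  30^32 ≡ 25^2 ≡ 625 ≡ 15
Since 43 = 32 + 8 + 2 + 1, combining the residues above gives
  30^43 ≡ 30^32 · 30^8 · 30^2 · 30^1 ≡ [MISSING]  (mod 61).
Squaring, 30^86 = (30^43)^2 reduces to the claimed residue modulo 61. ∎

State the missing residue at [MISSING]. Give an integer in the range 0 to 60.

Multiply the listed residues: 15 · 56 · 46 · 30 = 840 → 38640 → 1159200.
Reducing modulo 61: 1159200 = 19003·61 + 17, so 30^43 ≡ 17.

17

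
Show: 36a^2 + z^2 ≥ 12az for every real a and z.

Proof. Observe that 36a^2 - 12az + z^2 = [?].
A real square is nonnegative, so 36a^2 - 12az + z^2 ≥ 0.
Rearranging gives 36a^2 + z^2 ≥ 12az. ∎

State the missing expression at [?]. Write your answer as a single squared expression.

(6a - z)^2

36a^2 - 12az + z^2 is a perfect-square trinomial: the outer terms are (6a)^2 and (z)^2, and the cross term is -2·6a·z.
So 36a^2 - 12az + z^2 = (6a - z)^2 ≥ 0.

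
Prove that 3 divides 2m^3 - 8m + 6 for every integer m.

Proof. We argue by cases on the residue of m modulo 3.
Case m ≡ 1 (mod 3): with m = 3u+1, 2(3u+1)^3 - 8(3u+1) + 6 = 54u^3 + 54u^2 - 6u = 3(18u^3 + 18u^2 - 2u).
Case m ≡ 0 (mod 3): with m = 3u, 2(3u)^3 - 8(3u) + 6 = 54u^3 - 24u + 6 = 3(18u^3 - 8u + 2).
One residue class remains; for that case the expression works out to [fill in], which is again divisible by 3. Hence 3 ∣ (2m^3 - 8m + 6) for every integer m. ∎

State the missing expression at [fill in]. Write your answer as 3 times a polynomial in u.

The residues treated are {1, 0}, so the missing case is m ≡ 2 (mod 3); write m = 3u+2.
Then 2(3u+2)^3 - 8(3u+2) + 6 = 54u^3 + 108u^2 + 48u + 6 = 3(18u^3 + 36u^2 + 16u + 2).

3(18u^3 + 36u^2 + 16u + 2)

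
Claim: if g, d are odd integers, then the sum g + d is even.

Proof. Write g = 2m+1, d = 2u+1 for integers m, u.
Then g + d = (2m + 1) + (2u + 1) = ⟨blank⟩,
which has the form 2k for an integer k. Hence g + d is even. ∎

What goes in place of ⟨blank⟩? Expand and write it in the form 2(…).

2(m + u + 1)

Expanding: (2m + 1) + (2u + 1) = 2m + 2u + 2.
Every term is even; pulling out the factor of 2 gives 2(m + u + 1).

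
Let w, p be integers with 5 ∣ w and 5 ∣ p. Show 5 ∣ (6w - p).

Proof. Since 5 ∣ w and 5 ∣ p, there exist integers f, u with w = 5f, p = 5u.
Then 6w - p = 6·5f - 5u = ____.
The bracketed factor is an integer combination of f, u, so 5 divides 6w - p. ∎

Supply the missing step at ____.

5(6f - u)

Each term has a factor of 5: 6·5f - 5u = 5·(6f - u).
Since 6f - u is an integer, 5 ∣ (6w - p).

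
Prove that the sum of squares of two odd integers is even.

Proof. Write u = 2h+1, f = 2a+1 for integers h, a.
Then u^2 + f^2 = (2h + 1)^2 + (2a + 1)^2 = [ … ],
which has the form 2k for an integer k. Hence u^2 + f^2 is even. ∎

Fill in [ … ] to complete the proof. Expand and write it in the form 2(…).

(2h + 1)^2 + (2a + 1)^2 = 4a^2 + 4a + 4h^2 + 4h + 2
= 2(2a^2 + 2a + 2h^2 + 2h + 1).
Since 2a^2 + 2a + 2h^2 + 2h + 1 is an integer, the sum of squares is of the form 2k for an integer k.

2(2a^2 + 2a + 2h^2 + 2h + 1)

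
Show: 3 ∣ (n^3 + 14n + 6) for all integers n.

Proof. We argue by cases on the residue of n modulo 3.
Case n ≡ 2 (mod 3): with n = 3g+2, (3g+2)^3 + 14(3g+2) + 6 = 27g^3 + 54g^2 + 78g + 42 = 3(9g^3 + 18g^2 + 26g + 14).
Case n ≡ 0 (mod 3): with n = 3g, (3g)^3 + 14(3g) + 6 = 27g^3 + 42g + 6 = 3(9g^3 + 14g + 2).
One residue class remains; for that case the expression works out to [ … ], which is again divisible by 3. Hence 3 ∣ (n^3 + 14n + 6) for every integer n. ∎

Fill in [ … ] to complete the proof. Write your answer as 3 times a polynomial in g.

3(9g^3 + 9g^2 + 17g + 7)

Only n ≡ 1 (mod 3) is unaccounted for. Put n = 3g+1:
(3g+1)^3 + 14(3g+1) + 6 expands to 27g^3 + 27g^2 + 51g + 21,
and factoring out 3 leaves 3(9g^3 + 9g^2 + 17g + 7).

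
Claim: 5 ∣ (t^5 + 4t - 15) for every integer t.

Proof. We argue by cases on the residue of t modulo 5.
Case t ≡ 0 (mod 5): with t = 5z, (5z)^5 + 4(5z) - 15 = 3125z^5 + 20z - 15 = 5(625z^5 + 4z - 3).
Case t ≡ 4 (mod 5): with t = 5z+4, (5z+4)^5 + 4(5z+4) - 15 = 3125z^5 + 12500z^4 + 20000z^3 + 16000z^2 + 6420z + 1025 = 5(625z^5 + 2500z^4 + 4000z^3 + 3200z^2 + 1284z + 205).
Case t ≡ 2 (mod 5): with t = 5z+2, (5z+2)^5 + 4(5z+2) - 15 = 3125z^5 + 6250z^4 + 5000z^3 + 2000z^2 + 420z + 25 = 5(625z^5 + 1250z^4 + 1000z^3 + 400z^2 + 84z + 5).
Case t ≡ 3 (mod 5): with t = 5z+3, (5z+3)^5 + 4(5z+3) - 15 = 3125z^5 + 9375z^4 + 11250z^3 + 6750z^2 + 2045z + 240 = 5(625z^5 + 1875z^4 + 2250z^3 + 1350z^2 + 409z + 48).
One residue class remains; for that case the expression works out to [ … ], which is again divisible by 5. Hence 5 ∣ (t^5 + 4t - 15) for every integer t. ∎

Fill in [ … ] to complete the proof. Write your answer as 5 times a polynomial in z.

5(625z^5 + 625z^4 + 250z^3 + 50z^2 + 9z - 2)

Only t ≡ 1 (mod 5) is unaccounted for. Put t = 5z+1:
(5z+1)^5 + 4(5z+1) - 15 expands to 3125z^5 + 3125z^4 + 1250z^3 + 250z^2 + 45z - 10,
and factoring out 5 leaves 5(625z^5 + 625z^4 + 250z^3 + 50z^2 + 9z - 2).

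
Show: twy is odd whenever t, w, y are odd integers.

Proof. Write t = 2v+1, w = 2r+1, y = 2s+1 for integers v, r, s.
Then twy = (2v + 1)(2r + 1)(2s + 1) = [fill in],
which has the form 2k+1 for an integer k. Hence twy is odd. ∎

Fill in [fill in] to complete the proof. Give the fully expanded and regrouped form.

Expanding: (2v + 1)(2r + 1)(2s + 1) = 8rsv + 4rs + 4rv + 2r + 4sv + 2s + 2v + 1.
Every term except the constant is even, so this is 2(4rsv + 2rs + 2rv + r + 2sv + s + v) + 1,
and 4rsv + 2rs + 2rv + r + 2sv + s + v ∈ ℤ gives the required form.

2(4rsv + 2rs + 2rv + r + 2sv + s + v) + 1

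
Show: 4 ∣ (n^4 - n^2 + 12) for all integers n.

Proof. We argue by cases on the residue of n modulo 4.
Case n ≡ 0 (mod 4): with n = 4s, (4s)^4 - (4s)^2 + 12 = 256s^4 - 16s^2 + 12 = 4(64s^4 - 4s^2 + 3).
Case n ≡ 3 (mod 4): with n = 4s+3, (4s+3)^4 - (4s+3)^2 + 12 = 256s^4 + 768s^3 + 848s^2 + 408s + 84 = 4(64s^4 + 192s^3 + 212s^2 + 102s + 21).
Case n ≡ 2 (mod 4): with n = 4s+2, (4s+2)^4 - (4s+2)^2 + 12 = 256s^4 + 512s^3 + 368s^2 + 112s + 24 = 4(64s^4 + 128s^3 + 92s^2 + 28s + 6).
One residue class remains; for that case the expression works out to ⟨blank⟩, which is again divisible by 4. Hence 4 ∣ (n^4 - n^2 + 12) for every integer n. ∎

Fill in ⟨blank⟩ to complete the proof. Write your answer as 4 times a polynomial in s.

The residues treated are {0, 3, 2}, so the missing case is n ≡ 1 (mod 4); write n = 4s+1.
Then (4s+1)^4 - (4s+1)^2 + 12 = 256s^4 + 256s^3 + 80s^2 + 8s + 12 = 4(64s^4 + 64s^3 + 20s^2 + 2s + 3).

4(64s^4 + 64s^3 + 20s^2 + 2s + 3)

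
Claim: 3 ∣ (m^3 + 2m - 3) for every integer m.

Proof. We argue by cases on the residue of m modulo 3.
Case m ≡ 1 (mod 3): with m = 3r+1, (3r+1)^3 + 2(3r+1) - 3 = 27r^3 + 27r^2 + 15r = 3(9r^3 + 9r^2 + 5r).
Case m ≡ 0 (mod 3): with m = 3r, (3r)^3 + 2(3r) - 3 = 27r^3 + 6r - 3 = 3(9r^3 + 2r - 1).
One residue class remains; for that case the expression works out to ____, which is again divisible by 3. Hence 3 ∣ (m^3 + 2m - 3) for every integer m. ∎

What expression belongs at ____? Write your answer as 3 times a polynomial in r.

3(9r^3 + 18r^2 + 14r + 3)

The residues treated are {1, 0}, so the missing case is m ≡ 2 (mod 3); write m = 3r+2.
Then (3r+2)^3 + 2(3r+2) - 3 = 27r^3 + 54r^2 + 42r + 9 = 3(9r^3 + 18r^2 + 14r + 3).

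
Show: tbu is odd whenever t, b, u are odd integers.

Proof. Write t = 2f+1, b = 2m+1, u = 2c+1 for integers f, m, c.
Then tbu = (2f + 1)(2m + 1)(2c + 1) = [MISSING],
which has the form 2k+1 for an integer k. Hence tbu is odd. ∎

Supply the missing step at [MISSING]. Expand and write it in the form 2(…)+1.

Expanding: (2f + 1)(2m + 1)(2c + 1) = 8cfm + 4cf + 4cm + 2c + 4fm + 2f + 2m + 1.
Every term except the constant is even, so this is 2(4cfm + 2cf + 2cm + c + 2fm + f + m) + 1,
and 4cfm + 2cf + 2cm + c + 2fm + f + m ∈ ℤ gives the required form.

2(4cfm + 2cf + 2cm + c + 2fm + f + m) + 1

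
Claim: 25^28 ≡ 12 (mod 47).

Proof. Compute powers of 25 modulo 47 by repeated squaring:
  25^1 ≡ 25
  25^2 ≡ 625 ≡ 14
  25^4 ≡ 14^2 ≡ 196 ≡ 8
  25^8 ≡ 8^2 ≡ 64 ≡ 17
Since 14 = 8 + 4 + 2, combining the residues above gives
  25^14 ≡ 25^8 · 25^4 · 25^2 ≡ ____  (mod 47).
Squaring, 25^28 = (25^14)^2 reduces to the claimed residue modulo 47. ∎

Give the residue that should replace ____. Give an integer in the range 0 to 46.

24

25^8 · 25^4 · 25^2 ≡ 17 · 8 · 14 = 1904.
1904 mod 47 = 24, so 25^14 ≡ 24 (mod 47).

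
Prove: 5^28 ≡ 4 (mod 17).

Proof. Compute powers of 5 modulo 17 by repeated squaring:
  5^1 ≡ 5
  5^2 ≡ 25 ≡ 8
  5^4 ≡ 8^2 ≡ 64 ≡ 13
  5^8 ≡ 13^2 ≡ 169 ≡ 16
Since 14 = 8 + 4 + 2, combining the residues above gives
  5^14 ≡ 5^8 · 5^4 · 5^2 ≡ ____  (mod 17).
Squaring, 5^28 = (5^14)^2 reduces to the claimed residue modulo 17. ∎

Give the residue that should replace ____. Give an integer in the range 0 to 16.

15

Multiply the listed residues: 16 · 13 · 8 = 208 → 1664.
Reducing modulo 17: 1664 = 97·17 + 15, so 5^14 ≡ 15.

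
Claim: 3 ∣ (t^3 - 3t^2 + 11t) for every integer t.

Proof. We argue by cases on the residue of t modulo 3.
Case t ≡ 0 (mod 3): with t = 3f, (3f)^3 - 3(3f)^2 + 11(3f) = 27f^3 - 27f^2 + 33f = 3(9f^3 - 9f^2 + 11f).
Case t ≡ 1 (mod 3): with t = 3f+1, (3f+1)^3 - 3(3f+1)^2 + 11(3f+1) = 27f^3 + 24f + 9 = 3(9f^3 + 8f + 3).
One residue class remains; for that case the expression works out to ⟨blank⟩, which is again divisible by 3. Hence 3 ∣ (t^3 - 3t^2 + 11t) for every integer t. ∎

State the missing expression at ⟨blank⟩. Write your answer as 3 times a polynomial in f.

3(9f^3 + 9f^2 + 11f + 6)

Only t ≡ 2 (mod 3) is unaccounted for. Put t = 3f+2:
(3f+2)^3 - 3(3f+2)^2 + 11(3f+2) expands to 27f^3 + 27f^2 + 33f + 18,
and factoring out 3 leaves 3(9f^3 + 9f^2 + 11f + 6).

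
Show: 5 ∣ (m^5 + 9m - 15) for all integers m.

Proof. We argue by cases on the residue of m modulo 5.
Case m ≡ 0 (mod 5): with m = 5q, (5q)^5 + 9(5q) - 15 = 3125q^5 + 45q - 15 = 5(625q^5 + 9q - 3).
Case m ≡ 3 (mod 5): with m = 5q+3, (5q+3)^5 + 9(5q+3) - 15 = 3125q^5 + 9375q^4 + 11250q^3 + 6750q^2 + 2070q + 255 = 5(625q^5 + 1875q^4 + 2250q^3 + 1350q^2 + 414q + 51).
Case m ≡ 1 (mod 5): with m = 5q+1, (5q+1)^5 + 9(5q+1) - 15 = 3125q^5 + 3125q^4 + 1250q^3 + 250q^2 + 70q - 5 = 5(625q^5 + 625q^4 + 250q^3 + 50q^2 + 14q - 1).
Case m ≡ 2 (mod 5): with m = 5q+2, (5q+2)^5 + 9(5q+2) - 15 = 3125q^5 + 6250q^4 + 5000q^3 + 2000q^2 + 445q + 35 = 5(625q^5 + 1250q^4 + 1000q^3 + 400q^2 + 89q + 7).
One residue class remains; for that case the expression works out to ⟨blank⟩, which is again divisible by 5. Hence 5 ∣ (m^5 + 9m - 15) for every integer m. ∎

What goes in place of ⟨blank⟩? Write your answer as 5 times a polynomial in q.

5(625q^5 + 2500q^4 + 4000q^3 + 3200q^2 + 1289q + 209)

Only m ≡ 4 (mod 5) is unaccounted for. Put m = 5q+4:
(5q+4)^5 + 9(5q+4) - 15 expands to 3125q^5 + 12500q^4 + 20000q^3 + 16000q^2 + 6445q + 1045,
and factoring out 5 leaves 5(625q^5 + 2500q^4 + 4000q^3 + 3200q^2 + 1289q + 209).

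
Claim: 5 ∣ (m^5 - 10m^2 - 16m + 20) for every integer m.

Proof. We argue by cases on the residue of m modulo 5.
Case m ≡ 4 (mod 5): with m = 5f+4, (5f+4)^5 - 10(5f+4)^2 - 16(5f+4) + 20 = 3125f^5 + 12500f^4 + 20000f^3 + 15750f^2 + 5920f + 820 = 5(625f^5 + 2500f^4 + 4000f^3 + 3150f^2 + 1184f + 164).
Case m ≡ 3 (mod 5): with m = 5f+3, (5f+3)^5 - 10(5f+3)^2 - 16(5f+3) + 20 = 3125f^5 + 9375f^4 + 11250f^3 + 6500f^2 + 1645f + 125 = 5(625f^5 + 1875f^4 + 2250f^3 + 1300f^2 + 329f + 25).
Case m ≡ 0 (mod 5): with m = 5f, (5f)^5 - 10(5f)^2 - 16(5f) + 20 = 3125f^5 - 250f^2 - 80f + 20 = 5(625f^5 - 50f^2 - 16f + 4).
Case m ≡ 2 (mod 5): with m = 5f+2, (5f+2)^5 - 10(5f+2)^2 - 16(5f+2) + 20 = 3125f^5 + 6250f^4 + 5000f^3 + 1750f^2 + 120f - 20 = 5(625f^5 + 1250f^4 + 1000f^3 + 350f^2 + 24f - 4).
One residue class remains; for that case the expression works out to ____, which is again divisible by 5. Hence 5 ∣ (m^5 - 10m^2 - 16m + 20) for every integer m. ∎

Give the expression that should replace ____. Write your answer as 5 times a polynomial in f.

5(625f^5 + 625f^4 + 250f^3 - 31f - 1)

The residues treated are {4, 3, 0, 2}, so the missing case is m ≡ 1 (mod 5); write m = 5f+1.
Then (5f+1)^5 - 10(5f+1)^2 - 16(5f+1) + 20 = 3125f^5 + 3125f^4 + 1250f^3 - 155f - 5 = 5(625f^5 + 625f^4 + 250f^3 - 31f - 1).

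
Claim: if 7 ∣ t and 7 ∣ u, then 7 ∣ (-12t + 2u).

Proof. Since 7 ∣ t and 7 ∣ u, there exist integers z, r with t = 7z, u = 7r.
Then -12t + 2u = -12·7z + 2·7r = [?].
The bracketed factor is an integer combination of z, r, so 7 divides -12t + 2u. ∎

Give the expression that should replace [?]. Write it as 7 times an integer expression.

7(2r - 12z)

Each term has a factor of 7: -12·7z + 2·7r = 7·(2r - 12z).
Since 2r - 12z is an integer, 7 ∣ (-12t + 2u).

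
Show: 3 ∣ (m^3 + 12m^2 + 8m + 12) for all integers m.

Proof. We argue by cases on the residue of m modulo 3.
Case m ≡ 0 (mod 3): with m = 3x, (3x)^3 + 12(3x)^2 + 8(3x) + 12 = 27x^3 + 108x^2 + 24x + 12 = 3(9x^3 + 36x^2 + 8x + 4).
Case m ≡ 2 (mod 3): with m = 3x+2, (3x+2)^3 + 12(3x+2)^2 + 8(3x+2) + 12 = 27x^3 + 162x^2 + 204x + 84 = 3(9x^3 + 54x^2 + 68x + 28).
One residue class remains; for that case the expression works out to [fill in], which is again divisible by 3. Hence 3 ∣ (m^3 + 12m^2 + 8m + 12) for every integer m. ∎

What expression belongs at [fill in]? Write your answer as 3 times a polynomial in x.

The residues treated are {0, 2}, so the missing case is m ≡ 1 (mod 3); write m = 3x+1.
Then (3x+1)^3 + 12(3x+1)^2 + 8(3x+1) + 12 = 27x^3 + 135x^2 + 105x + 33 = 3(9x^3 + 45x^2 + 35x + 11).

3(9x^3 + 45x^2 + 35x + 11)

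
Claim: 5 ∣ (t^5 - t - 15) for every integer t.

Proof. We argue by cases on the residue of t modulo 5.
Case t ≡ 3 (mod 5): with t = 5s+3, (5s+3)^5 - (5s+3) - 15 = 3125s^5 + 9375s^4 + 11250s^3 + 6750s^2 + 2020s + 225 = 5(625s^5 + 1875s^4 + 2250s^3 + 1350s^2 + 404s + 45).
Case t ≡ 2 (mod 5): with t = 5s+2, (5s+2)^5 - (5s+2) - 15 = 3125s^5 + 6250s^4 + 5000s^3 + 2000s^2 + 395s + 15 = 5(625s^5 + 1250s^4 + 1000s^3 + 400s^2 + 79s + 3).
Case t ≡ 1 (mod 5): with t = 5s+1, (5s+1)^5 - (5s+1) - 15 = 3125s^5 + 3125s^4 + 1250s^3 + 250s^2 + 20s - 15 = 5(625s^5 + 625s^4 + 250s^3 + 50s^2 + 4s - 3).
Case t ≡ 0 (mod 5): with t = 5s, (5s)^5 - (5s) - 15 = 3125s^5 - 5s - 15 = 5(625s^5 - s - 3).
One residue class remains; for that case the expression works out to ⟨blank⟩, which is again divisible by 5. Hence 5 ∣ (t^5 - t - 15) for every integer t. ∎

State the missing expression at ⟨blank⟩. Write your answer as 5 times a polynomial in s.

The residues treated are {3, 2, 1, 0}, so the missing case is t ≡ 4 (mod 5); write t = 5s+4.
Then (5s+4)^5 - (5s+4) - 15 = 3125s^5 + 12500s^4 + 20000s^3 + 16000s^2 + 6395s + 1005 = 5(625s^5 + 2500s^4 + 4000s^3 + 3200s^2 + 1279s + 201).

5(625s^5 + 2500s^4 + 4000s^3 + 3200s^2 + 1279s + 201)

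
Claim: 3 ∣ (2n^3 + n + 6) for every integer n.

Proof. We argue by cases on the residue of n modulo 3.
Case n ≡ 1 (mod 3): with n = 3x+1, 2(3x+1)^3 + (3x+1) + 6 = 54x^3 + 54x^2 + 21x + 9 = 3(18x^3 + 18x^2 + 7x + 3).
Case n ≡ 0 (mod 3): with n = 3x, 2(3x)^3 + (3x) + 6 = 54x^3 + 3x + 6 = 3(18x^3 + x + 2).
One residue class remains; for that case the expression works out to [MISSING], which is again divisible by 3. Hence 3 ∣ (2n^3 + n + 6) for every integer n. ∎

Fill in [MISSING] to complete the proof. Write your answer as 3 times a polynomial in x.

3(18x^3 + 36x^2 + 25x + 8)

The residues treated are {1, 0}, so the missing case is n ≡ 2 (mod 3); write n = 3x+2.
Then 2(3x+2)^3 + (3x+2) + 6 = 54x^3 + 108x^2 + 75x + 24 = 3(18x^3 + 36x^2 + 25x + 8).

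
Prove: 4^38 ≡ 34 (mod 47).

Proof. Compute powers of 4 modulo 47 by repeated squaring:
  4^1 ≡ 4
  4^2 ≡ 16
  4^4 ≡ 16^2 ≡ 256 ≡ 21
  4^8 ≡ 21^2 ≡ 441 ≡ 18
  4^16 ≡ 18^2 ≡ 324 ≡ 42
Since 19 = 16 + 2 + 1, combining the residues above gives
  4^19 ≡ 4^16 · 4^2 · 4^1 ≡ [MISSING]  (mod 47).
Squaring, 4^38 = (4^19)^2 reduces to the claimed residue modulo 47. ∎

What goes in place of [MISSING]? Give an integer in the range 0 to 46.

4^16 · 4^2 · 4^1 ≡ 42 · 16 · 4 = 2688.
2688 mod 47 = 9, so 4^19 ≡ 9 (mod 47).

9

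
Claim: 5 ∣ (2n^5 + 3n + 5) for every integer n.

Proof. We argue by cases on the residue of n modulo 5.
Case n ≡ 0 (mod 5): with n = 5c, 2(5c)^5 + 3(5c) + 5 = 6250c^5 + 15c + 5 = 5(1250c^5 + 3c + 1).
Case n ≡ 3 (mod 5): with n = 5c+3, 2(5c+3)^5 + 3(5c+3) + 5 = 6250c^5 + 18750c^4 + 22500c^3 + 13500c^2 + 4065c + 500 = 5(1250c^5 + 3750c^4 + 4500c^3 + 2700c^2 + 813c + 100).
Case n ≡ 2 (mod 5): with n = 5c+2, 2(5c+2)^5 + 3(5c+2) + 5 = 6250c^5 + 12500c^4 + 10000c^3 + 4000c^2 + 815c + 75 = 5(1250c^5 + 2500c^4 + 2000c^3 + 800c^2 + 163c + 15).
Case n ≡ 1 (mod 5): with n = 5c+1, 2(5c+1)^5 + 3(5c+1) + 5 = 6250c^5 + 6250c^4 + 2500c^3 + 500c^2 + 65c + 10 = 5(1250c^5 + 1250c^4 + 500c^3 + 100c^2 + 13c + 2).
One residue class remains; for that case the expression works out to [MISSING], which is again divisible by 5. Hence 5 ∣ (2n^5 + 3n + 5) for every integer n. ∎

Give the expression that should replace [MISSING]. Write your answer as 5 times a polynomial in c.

5(1250c^5 + 5000c^4 + 8000c^3 + 6400c^2 + 2563c + 413)

Only n ≡ 4 (mod 5) is unaccounted for. Put n = 5c+4:
2(5c+4)^5 + 3(5c+4) + 5 expands to 6250c^5 + 25000c^4 + 40000c^3 + 32000c^2 + 12815c + 2065,
and factoring out 5 leaves 5(1250c^5 + 5000c^4 + 8000c^3 + 6400c^2 + 2563c + 413).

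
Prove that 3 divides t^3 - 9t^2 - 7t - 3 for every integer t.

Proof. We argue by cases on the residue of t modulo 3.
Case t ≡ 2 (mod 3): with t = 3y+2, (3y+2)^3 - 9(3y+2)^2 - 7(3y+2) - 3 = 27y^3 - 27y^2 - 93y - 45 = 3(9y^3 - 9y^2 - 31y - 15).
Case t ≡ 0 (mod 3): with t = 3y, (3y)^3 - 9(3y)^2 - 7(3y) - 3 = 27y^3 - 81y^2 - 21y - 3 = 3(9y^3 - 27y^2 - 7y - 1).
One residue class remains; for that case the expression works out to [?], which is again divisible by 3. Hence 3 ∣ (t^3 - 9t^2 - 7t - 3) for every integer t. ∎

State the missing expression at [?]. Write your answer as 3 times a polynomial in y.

The residues treated are {2, 0}, so the missing case is t ≡ 1 (mod 3); write t = 3y+1.
Then (3y+1)^3 - 9(3y+1)^2 - 7(3y+1) - 3 = 27y^3 - 54y^2 - 66y - 18 = 3(9y^3 - 18y^2 - 22y - 6).

3(9y^3 - 18y^2 - 22y - 6)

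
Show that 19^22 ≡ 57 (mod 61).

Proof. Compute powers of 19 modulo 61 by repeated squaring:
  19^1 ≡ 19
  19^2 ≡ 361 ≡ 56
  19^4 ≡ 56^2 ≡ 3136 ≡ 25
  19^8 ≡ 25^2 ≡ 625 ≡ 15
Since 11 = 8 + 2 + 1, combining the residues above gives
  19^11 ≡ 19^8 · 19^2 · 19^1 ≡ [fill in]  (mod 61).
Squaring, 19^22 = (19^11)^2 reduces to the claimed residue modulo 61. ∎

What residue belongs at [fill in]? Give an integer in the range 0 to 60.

39

Multiply the listed residues: 15 · 56 · 19 = 840 → 15960.
Reducing modulo 61: 15960 = 261·61 + 39, so 19^11 ≡ 39.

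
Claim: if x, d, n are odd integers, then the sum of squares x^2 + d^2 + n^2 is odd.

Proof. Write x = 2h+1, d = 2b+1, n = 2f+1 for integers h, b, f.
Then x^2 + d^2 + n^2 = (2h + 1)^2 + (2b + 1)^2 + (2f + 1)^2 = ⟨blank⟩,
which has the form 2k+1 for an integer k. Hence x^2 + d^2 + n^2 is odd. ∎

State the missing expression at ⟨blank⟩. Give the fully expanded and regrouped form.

2(2b^2 + 2b + 2f^2 + 2f + 2h^2 + 2h + 1) + 1

(2h + 1)^2 + (2b + 1)^2 + (2f + 1)^2 = 4b^2 + 4b + 4f^2 + 4f + 4h^2 + 4h + 3
= 2(2b^2 + 2b + 2f^2 + 2f + 2h^2 + 2h + 1) + 1.
Since 2b^2 + 2b + 2f^2 + 2f + 2h^2 + 2h + 1 is an integer, the sum of squares is of the form 2k+1 for an integer k.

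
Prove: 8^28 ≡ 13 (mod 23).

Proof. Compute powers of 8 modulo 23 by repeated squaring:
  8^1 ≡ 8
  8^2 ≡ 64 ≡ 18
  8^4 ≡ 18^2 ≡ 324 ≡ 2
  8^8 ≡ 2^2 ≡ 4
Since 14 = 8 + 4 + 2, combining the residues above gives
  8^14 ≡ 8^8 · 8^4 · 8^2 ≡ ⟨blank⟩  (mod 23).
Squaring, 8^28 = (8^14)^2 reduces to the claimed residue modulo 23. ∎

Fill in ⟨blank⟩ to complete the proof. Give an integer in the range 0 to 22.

6

Multiply the listed residues: 4 · 2 · 18 = 8 → 144.
Reducing modulo 23: 144 = 6·23 + 6, so 8^14 ≡ 6.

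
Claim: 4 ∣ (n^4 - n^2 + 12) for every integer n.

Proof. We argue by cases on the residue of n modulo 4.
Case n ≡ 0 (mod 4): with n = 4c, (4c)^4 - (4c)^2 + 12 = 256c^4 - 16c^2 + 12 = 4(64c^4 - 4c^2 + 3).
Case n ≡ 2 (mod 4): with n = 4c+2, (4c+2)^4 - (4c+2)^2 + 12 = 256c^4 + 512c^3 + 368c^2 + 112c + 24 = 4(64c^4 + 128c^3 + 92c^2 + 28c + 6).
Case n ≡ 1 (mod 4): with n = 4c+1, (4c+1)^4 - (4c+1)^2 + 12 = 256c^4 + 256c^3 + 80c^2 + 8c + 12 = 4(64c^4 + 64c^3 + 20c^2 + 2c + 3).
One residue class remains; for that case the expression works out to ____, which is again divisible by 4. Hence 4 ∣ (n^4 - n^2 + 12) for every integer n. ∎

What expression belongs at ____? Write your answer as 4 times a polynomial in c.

4(64c^4 + 192c^3 + 212c^2 + 102c + 21)

Only n ≡ 3 (mod 4) is unaccounted for. Put n = 4c+3:
(4c+3)^4 - (4c+3)^2 + 12 expands to 256c^4 + 768c^3 + 848c^2 + 408c + 84,
and factoring out 4 leaves 4(64c^4 + 192c^3 + 212c^2 + 102c + 21).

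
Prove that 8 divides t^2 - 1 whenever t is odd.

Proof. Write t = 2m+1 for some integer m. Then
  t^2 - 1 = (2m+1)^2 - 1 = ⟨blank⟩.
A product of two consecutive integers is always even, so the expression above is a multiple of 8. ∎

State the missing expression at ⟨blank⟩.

4m(m + 1)

(2m+1)^2 - 1 = 4m^2 + 4m + 1 - 1 = 4m^2 + 4m = 4m(m+1).
Since m and m+1 are consecutive, m(m+1) is even, and 4·(even) is a multiple of 8.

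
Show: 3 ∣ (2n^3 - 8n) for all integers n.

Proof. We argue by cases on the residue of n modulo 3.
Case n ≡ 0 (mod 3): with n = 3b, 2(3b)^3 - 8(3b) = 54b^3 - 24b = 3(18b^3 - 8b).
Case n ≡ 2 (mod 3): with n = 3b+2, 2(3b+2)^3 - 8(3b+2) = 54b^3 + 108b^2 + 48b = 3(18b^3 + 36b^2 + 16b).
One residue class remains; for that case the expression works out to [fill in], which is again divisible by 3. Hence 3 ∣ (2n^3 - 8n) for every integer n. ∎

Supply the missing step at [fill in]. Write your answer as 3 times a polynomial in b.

3(18b^3 + 18b^2 - 2b - 2)

Only n ≡ 1 (mod 3) is unaccounted for. Put n = 3b+1:
2(3b+1)^3 - 8(3b+1) expands to 54b^3 + 54b^2 - 6b - 6,
and factoring out 3 leaves 3(18b^3 + 18b^2 - 2b - 2).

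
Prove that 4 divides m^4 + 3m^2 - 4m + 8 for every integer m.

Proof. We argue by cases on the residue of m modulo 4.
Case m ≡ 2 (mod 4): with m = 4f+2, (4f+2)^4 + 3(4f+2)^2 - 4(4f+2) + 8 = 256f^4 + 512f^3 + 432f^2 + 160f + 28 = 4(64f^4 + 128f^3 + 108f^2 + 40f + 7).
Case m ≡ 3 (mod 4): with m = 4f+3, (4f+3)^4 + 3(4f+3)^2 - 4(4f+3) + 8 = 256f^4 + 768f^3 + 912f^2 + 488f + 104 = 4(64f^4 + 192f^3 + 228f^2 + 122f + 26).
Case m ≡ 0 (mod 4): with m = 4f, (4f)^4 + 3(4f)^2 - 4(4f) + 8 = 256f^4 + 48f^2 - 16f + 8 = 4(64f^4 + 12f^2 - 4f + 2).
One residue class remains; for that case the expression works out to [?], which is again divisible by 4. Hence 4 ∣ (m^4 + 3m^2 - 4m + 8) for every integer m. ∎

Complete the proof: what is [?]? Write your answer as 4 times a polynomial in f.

4(64f^4 + 64f^3 + 36f^2 + 6f + 2)

Only m ≡ 1 (mod 4) is unaccounted for. Put m = 4f+1:
(4f+1)^4 + 3(4f+1)^2 - 4(4f+1) + 8 expands to 256f^4 + 256f^3 + 144f^2 + 24f + 8,
and factoring out 4 leaves 4(64f^4 + 64f^3 + 36f^2 + 6f + 2).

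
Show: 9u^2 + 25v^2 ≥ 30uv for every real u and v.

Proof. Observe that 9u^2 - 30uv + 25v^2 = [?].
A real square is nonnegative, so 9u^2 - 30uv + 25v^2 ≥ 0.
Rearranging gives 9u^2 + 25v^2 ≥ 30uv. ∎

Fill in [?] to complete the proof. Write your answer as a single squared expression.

The leading and trailing coefficients are 3^2 and 5^2, and 30 = 2·3·5, so the trinomial is (3u - 5v)^2.
Hence 9u^2 - 30uv + 25v^2 ≥ 0.

(3u - 5v)^2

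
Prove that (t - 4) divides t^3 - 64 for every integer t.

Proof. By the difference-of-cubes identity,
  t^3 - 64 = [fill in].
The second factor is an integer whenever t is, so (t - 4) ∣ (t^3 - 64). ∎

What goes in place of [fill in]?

a^3 - b^3 = (a - b)(a^2 + ab + b^2). With a = t, b = 4:
t^3 - 64 = (t - 4)(t^2 + 4t + 16).

(t - 4)(t^2 + 4t + 16)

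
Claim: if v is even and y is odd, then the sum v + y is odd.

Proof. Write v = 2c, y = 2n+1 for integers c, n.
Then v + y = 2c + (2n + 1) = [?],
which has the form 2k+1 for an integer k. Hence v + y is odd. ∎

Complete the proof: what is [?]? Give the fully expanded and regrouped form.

2(c + n) + 1

2c + (2n + 1) = 2c + 2n + 1
= 2(c + n) + 1.
Since c + n is an integer, the sum is of the form 2k+1 for an integer k.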